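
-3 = -3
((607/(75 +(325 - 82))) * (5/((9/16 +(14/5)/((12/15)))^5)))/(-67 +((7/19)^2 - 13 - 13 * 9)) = -28721414144/655553296393125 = -0.00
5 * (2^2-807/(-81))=1885/27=69.81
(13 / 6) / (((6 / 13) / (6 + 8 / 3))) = 2197 / 54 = 40.69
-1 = -1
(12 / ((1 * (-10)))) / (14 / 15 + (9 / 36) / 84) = -2016 / 1573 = -1.28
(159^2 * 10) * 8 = 2022480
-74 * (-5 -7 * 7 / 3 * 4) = 15614 / 3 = 5204.67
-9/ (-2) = 9/ 2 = 4.50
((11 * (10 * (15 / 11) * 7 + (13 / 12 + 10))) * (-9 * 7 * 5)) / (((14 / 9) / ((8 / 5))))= -379701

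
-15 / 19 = -0.79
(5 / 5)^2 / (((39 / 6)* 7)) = 2 / 91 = 0.02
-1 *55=-55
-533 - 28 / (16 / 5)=-2167 / 4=-541.75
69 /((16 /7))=483 /16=30.19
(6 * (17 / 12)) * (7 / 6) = 119 / 12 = 9.92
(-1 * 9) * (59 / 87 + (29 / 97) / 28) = -6.20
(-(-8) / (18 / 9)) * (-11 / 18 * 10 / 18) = -110 / 81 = -1.36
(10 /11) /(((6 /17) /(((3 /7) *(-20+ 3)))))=-1445 /77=-18.77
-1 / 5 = -0.20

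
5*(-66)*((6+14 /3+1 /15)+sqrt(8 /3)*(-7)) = -3542+1540*sqrt(6) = 230.21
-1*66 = -66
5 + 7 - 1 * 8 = 4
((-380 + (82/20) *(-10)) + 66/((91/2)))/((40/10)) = -38179/364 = -104.89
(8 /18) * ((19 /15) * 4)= 304 /135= 2.25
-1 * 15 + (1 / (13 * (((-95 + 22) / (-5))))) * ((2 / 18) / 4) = -15.00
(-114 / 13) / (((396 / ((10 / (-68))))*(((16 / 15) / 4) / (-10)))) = -2375 / 19448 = -0.12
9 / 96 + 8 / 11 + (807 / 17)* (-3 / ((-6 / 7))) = 999137 / 5984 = 166.97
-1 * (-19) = 19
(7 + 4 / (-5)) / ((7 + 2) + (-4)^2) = 31 / 125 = 0.25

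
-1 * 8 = -8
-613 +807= 194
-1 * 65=-65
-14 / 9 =-1.56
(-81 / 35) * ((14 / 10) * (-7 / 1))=567 / 25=22.68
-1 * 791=-791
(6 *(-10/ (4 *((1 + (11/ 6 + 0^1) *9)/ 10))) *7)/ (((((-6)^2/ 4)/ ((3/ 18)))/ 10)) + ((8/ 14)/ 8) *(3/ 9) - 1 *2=-1649/ 126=-13.09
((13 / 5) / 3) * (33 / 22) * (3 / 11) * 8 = 2.84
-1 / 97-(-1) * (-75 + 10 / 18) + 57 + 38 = 17936 / 873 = 20.55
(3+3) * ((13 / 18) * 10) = 43.33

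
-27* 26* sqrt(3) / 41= -702* sqrt(3) / 41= -29.66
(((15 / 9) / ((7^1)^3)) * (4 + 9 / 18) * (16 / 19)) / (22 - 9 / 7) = 24 / 26999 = 0.00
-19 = -19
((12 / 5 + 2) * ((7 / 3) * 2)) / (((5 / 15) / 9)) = 554.40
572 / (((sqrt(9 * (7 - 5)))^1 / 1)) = 286 * sqrt(2) / 3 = 134.82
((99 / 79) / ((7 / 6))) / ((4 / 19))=5643 / 1106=5.10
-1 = -1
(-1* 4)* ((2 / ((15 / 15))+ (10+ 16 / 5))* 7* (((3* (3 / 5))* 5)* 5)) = -19152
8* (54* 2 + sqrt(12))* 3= 2675.14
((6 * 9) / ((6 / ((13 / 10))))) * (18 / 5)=1053 / 25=42.12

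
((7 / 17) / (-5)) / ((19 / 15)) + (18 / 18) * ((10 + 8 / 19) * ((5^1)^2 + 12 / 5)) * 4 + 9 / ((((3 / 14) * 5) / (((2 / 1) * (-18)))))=71373 / 85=839.68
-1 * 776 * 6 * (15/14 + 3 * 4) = -426024/7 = -60860.57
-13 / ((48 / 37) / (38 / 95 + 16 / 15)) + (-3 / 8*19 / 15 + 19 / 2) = -1021 / 180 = -5.67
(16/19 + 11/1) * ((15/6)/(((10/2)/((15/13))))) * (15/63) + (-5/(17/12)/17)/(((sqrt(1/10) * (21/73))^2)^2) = -3029.94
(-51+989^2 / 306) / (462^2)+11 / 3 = 240446683 / 65313864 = 3.68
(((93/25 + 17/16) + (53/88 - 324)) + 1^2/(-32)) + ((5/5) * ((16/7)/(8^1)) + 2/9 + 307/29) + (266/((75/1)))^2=-39520548113/133980000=-294.97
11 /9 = 1.22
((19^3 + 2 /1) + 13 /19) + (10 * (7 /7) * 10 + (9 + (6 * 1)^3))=136547 /19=7186.68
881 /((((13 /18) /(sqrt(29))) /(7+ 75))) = 1300356 * sqrt(29) /13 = 538663.95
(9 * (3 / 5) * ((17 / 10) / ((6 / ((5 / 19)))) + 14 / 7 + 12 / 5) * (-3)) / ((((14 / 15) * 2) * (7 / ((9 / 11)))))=-4.54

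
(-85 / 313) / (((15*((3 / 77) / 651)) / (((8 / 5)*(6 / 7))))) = -649264 / 1565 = -414.87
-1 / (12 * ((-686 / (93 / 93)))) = 1 / 8232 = 0.00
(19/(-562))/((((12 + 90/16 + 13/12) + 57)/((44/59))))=-10032/30124043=-0.00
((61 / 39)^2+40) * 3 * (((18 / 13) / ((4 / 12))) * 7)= 8134686 / 2197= 3702.63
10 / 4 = 5 / 2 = 2.50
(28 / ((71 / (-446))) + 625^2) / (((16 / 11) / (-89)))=-27139727373 / 1136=-23890605.08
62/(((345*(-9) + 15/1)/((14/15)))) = -434/23175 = -0.02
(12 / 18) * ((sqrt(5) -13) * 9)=-78 + 6 * sqrt(5)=-64.58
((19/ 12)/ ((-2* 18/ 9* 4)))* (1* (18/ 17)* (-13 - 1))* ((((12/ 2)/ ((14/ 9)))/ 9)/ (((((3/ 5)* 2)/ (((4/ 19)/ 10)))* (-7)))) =-3/ 1904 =-0.00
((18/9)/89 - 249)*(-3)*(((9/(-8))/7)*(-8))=598293/623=960.34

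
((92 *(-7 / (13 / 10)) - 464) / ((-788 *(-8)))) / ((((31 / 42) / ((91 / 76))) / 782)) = -89606643 / 464132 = -193.06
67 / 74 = 0.91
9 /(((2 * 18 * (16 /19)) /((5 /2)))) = 95 /128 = 0.74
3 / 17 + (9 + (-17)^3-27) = -83824 / 17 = -4930.82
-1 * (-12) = 12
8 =8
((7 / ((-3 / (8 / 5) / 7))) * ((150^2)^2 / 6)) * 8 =-17640000000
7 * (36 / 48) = 21 / 4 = 5.25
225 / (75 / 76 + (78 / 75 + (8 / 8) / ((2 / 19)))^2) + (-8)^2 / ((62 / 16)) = 1528530106 / 82517753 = 18.52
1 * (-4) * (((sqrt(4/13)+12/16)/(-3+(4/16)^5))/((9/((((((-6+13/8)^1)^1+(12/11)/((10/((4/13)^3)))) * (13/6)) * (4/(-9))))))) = 8655161344 * sqrt(13)/90173481255+1081895168/2312140545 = 0.81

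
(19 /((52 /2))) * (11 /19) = 11 /26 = 0.42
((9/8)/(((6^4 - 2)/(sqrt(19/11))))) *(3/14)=27 *sqrt(209)/1594208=0.00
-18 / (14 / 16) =-144 / 7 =-20.57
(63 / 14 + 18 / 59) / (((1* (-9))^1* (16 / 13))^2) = 1183 / 30208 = 0.04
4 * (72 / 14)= 144 / 7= 20.57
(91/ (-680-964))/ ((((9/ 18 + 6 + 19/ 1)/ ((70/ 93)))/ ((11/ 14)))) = -5005/ 3898746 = -0.00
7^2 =49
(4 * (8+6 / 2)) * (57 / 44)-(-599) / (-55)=2536 / 55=46.11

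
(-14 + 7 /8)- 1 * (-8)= -41 /8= -5.12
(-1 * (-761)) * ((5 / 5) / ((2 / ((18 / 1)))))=6849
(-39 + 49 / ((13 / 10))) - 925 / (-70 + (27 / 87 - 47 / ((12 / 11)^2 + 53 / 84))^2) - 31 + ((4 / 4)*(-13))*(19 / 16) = -49.34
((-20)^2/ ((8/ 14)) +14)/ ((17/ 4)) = 168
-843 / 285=-281 / 95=-2.96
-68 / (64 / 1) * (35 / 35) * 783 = -13311 / 16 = -831.94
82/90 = 41/45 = 0.91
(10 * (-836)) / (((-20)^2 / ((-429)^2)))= -38464569 / 10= -3846456.90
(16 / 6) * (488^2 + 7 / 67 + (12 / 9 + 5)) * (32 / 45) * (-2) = -24508537856 / 27135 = -903207.59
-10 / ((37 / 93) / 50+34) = -46500 / 158137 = -0.29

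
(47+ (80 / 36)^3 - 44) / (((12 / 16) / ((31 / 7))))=1263188 / 15309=82.51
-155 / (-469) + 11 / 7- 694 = -324594 / 469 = -692.10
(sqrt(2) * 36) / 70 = 18 * sqrt(2) / 35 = 0.73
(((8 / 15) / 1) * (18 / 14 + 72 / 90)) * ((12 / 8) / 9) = 292 / 1575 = 0.19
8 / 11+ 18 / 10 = 139 / 55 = 2.53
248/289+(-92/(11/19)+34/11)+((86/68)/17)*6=-154.51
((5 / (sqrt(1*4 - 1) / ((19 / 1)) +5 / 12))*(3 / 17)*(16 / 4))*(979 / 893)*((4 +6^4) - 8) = 5089233600 / 403871 - 642850560*sqrt(3) / 403871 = 9844.19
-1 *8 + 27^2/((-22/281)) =-205025/22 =-9319.32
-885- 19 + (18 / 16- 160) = -8503 / 8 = -1062.88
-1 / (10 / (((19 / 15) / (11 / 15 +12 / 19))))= -361 / 3890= -0.09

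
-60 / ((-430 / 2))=12 / 43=0.28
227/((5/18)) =4086/5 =817.20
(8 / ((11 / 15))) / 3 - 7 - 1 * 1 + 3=-15 / 11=-1.36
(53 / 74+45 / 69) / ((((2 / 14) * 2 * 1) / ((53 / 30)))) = 864059 / 102120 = 8.46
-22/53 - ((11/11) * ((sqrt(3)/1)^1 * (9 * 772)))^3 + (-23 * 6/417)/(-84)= -1006237930176 * sqrt(3) - 127217/309414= -1742855219568.19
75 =75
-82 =-82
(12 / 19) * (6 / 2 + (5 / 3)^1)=2.95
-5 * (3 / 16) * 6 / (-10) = 9 / 16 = 0.56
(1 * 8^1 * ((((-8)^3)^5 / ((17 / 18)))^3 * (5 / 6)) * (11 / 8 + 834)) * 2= -2829353037446295119729423349024569295820742983680 / 4913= -575891112852899474807535800000000000000000000.00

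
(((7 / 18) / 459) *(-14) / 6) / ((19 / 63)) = -343 / 52326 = -0.01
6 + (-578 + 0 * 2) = -572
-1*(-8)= 8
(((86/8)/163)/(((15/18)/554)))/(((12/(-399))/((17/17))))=-4752489/3260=-1457.82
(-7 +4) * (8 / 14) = -12 / 7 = -1.71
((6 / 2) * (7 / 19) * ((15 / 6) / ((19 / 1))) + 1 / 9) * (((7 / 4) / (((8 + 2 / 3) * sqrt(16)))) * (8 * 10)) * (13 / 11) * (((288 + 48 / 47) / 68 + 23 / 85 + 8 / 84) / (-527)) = -645580757 / 60194911788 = -0.01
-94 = -94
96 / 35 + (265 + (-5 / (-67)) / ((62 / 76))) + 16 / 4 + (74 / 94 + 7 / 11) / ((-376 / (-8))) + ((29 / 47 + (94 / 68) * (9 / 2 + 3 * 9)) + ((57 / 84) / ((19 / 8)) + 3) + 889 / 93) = 118508140352087 / 360348824220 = 328.87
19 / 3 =6.33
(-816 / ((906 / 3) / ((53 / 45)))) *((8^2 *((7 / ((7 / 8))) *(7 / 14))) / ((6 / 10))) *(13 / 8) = -2998528 / 1359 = -2206.42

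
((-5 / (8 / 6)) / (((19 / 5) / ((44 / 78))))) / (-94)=275 / 46436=0.01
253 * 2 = 506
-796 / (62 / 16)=-205.42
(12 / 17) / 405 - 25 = -57371 / 2295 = -25.00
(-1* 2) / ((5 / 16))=-32 / 5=-6.40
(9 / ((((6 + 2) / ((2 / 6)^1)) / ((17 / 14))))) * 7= 51 / 16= 3.19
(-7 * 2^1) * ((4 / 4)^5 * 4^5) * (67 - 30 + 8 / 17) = -9132032 / 17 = -537178.35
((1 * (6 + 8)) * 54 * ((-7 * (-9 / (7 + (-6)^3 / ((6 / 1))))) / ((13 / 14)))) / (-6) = 111132 / 377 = 294.78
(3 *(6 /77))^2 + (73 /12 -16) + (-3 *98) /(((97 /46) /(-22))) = 21100460833 /6901356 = 3057.44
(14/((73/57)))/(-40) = -399/1460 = -0.27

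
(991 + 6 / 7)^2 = 48205249 / 49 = 983780.59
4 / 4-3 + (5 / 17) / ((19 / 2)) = -636 / 323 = -1.97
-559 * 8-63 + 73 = -4462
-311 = -311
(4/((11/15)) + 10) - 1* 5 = 115/11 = 10.45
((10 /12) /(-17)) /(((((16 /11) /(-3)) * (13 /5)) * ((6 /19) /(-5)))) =-26125 /42432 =-0.62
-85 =-85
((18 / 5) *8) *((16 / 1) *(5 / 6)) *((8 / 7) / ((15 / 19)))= 19456 / 35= 555.89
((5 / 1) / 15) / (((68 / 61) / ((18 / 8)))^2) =100467 / 73984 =1.36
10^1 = 10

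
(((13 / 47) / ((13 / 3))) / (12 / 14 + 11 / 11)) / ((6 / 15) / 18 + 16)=135 / 62933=0.00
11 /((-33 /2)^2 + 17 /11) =484 /12047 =0.04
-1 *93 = -93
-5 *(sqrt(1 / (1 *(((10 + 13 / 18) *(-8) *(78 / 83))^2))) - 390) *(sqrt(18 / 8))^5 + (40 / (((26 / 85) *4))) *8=9678801865 / 642304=15068.88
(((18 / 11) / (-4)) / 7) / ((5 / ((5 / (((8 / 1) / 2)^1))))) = -9 / 616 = -0.01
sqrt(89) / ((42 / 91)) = 13*sqrt(89) / 6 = 20.44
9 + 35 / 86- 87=-6673 / 86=-77.59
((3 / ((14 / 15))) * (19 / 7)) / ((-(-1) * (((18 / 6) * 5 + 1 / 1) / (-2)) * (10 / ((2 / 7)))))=-171 / 5488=-0.03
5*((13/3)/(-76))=-65/228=-0.29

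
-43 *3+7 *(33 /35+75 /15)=-437 /5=-87.40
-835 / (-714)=835 / 714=1.17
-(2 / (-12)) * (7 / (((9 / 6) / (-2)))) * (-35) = 490 / 9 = 54.44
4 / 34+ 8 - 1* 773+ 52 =-712.88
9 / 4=2.25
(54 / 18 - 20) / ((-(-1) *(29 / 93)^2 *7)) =-147033 / 5887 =-24.98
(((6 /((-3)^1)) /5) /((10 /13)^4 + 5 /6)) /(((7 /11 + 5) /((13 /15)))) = -8168446 /157173875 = -0.05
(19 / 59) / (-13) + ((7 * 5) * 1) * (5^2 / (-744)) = -685261 / 570648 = -1.20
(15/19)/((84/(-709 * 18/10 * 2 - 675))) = -16137/532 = -30.33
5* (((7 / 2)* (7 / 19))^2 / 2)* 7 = 84035 / 2888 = 29.10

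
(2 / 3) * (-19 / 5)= -2.53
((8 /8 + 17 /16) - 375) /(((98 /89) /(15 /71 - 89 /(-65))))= -21283371 /39760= -535.30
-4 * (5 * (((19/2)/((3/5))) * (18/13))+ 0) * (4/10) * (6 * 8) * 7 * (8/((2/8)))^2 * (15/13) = -11766988800/169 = -69627152.66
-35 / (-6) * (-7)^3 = -12005 / 6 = -2000.83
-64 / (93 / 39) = -832 / 31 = -26.84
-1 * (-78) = 78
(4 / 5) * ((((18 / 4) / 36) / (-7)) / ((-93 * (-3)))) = -1 / 19530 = -0.00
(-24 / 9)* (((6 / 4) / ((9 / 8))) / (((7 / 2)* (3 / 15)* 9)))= -320 / 567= -0.56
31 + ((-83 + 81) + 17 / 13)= 394 / 13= 30.31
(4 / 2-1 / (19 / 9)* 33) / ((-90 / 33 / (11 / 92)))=31339 / 52440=0.60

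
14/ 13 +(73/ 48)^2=101533/ 29952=3.39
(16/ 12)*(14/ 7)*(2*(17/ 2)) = 136/ 3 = 45.33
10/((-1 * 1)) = -10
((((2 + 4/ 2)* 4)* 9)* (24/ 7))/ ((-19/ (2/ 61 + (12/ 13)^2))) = -31525632/ 1371097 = -22.99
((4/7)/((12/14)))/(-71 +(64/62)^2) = -1922/201621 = -0.01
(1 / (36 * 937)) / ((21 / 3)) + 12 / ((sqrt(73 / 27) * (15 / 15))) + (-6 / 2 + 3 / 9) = -629663 / 236124 + 36 * sqrt(219) / 73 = 4.63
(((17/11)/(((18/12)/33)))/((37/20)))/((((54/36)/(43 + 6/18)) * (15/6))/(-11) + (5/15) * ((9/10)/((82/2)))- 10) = -159473600/86777173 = -1.84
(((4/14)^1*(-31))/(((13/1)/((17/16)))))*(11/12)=-5797/8736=-0.66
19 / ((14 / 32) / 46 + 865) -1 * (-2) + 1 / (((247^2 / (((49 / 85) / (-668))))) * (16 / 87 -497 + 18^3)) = 2069809085211264826999 / 1023662134111065360340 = 2.02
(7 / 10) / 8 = 7 / 80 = 0.09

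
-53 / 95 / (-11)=53 / 1045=0.05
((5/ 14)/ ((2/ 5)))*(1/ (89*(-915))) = -5/ 456036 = -0.00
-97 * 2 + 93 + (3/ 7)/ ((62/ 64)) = -21821/ 217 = -100.56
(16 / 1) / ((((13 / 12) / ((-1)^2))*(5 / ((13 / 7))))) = 192 / 35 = 5.49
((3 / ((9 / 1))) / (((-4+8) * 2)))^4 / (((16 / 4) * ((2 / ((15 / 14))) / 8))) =5 / 1548288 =0.00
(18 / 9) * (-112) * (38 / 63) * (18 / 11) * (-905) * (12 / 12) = 2200960 / 11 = 200087.27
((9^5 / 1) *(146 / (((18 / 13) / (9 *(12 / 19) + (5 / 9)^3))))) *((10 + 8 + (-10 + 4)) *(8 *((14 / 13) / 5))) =71618129856 / 95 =753875051.12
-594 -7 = -601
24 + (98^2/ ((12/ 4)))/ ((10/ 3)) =4922/ 5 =984.40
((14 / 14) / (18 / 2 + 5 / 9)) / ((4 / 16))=18 / 43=0.42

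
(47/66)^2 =2209/4356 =0.51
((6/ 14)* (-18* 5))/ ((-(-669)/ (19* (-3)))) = 3.29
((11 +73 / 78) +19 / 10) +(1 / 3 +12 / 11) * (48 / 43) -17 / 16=21196709 / 1475760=14.36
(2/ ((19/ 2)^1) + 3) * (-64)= -3904/ 19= -205.47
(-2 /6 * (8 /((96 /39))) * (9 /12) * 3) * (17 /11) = -663 /176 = -3.77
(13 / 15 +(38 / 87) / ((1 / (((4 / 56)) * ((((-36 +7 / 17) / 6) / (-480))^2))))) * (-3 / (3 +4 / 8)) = -0.74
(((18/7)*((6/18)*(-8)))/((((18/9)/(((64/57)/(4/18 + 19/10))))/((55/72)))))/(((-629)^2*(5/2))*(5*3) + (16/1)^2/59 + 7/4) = -8307200/88946681162661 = -0.00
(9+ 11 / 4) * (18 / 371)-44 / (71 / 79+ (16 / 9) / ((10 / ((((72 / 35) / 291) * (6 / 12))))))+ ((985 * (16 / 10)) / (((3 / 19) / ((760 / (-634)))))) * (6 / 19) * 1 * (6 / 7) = -2797409201193807 / 851052000442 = -3287.00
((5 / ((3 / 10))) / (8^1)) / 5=5 / 12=0.42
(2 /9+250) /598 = 1126 /2691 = 0.42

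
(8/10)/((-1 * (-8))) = 1/10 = 0.10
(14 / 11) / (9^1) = 14 / 99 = 0.14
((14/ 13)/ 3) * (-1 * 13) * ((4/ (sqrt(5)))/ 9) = -56 * sqrt(5)/ 135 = -0.93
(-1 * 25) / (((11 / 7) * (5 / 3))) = -105 / 11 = -9.55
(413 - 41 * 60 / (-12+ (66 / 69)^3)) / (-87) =-21458212 / 2943993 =-7.29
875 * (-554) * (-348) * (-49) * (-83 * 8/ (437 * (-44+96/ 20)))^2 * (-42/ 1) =521607206.41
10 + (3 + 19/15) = 214/15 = 14.27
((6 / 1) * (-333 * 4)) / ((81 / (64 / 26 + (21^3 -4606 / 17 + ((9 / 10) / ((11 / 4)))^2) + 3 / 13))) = -593179121328 / 668525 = -887295.35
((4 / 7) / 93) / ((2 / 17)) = 34 / 651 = 0.05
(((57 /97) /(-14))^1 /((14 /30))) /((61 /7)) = -855 /82838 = -0.01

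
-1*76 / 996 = -19 / 249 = -0.08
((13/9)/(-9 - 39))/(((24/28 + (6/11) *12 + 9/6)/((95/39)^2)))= -694925/34647912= -0.02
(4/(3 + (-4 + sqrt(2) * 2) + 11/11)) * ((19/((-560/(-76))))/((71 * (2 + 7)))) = 361 * sqrt(2)/89460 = 0.01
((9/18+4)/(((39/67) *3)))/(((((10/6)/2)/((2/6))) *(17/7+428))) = 469/195845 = 0.00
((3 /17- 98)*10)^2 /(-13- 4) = -276556900 /4913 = -56290.84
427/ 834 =0.51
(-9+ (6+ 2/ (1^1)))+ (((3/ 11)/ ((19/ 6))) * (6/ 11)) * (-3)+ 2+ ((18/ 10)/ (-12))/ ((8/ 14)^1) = 109721/ 183920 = 0.60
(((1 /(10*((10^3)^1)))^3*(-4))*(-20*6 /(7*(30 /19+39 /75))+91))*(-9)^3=421426881 /1744750000000000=0.00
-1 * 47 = -47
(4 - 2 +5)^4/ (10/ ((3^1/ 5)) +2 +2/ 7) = 50421/ 398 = 126.69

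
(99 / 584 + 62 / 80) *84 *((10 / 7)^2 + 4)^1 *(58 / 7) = 10146288 / 2555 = 3971.15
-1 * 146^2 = -21316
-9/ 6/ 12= -1/ 8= -0.12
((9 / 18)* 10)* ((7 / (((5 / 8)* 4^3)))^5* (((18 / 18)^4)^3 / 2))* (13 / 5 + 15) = 184877 / 25600000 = 0.01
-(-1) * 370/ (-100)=-37/ 10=-3.70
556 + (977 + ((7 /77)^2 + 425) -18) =234741 /121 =1940.01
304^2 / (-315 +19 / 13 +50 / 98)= -58868992 / 199399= -295.23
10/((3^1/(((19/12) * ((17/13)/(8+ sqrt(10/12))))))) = 12920/14781 - 1615 * sqrt(30)/88686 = 0.77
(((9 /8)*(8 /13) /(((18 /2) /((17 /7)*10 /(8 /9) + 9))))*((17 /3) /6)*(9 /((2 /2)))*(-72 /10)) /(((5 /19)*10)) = -2956419 /45500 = -64.98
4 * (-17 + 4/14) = -468/7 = -66.86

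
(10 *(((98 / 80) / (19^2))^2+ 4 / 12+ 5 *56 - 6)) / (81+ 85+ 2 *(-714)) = -171606700003 / 78943248960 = -2.17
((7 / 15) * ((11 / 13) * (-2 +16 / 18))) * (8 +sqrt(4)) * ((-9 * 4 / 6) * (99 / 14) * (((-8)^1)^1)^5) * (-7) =555089920 / 13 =42699224.62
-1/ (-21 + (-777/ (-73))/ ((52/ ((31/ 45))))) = 0.05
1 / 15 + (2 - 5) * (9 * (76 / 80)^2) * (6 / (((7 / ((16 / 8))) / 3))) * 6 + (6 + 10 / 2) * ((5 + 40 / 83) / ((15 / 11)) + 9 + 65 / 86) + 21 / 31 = -34829938909 / 58085475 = -599.63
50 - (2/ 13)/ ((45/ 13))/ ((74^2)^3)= 184732301447999/ 3694646028960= 50.00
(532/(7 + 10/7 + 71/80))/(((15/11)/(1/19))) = 34496/15651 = 2.20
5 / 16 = 0.31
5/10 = 1/2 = 0.50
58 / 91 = 0.64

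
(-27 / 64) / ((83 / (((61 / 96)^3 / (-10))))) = 226981 / 1740636160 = 0.00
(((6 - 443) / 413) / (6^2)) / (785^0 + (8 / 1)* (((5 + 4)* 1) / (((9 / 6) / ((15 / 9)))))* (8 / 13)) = -0.00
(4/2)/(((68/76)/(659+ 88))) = 28386/17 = 1669.76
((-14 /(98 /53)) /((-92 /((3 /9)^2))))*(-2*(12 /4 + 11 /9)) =-1007 /13041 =-0.08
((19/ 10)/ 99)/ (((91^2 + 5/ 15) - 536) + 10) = 19/ 7677780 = 0.00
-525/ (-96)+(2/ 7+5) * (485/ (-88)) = -58305/ 2464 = -23.66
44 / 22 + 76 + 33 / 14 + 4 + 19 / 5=6171 / 70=88.16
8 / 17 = 0.47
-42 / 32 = -21 / 16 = -1.31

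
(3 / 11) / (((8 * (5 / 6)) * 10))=9 / 2200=0.00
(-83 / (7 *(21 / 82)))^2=46321636 / 21609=2143.63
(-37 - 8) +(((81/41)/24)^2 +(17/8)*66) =10248105/107584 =95.26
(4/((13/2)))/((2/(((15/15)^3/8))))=1/26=0.04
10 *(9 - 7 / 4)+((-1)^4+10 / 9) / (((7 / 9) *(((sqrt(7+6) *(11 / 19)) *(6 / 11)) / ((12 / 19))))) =38 *sqrt(13) / 91+145 / 2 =74.01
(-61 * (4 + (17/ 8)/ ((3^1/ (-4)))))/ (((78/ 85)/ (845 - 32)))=-9835945/ 156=-63050.93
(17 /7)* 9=153 /7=21.86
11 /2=5.50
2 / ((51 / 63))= 42 / 17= 2.47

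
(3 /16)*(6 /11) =9 /88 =0.10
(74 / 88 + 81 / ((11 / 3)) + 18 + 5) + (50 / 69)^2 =9731981 / 209484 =46.46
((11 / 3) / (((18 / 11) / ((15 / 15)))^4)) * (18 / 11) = 14641 / 17496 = 0.84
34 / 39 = 0.87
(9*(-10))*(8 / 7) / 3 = -240 / 7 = -34.29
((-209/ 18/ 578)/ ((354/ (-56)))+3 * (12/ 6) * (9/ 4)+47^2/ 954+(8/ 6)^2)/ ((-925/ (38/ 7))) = -3263086714/ 31597975395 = -0.10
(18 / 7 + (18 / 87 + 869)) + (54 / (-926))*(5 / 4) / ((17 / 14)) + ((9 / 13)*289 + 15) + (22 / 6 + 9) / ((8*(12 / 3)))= 1083967868779 / 997035312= 1087.19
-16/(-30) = 8/15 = 0.53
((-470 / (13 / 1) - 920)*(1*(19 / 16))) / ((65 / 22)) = -384.30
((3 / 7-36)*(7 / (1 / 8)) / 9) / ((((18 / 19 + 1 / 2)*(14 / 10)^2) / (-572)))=6560320 / 147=44628.03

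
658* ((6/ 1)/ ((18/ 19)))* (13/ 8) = 81263/ 12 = 6771.92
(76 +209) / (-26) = -285 / 26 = -10.96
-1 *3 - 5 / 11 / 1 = -3.45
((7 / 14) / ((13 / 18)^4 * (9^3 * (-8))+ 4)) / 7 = -9 / 199423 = -0.00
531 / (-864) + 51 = 4837 / 96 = 50.39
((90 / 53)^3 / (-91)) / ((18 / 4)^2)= -36000 / 13547807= -0.00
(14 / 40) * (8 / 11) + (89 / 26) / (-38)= 8937 / 54340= 0.16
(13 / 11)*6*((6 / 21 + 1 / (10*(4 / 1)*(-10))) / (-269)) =-30927 / 4142600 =-0.01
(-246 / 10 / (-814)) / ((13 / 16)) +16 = 424264 / 26455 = 16.04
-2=-2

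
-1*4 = -4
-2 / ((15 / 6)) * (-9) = 36 / 5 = 7.20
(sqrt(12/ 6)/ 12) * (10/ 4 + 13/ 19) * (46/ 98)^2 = 64009 * sqrt(2)/ 1094856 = 0.08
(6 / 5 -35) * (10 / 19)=-338 / 19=-17.79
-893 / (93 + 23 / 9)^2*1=-72333 / 739600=-0.10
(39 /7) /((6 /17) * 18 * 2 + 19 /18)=0.40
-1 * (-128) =128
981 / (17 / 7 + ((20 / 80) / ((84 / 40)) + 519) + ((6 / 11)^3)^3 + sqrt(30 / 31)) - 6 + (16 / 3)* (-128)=-686.79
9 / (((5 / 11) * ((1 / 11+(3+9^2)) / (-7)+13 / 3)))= -22869 / 8870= -2.58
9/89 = 0.10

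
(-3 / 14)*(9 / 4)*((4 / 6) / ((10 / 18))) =-81 / 140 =-0.58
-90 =-90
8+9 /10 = 89 /10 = 8.90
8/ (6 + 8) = 4/ 7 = 0.57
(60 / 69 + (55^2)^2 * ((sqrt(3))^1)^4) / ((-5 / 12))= -4546030548 / 23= -197653502.09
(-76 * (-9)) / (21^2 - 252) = 76 / 21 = 3.62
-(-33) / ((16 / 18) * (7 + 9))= 297 / 128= 2.32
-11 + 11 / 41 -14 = -1014 / 41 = -24.73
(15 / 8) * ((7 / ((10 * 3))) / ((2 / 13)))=91 / 32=2.84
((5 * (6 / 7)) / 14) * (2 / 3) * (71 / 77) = 710 / 3773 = 0.19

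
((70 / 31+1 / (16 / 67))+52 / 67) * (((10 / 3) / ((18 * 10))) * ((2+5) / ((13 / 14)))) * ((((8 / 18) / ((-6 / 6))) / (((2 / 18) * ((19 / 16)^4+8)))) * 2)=-128445743104 / 159075878481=-0.81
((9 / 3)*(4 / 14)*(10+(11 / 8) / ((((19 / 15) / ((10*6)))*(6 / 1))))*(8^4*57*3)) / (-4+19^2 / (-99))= -1637435.71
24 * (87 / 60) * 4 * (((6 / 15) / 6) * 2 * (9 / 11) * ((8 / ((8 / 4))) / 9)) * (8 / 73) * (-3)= -44544 / 20075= -2.22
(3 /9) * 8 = 8 /3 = 2.67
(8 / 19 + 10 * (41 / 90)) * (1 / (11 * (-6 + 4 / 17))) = -0.08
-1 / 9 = -0.11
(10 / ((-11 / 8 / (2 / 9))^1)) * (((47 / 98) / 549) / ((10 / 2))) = -752 / 2663199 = -0.00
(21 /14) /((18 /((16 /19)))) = 4 /57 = 0.07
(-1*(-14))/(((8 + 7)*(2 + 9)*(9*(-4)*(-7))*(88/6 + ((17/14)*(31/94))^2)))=865928/38132251245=0.00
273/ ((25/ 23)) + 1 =252.16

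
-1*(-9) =9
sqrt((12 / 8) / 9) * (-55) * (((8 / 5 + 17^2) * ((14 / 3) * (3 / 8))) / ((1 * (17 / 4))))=-111881 * sqrt(6) / 102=-2686.78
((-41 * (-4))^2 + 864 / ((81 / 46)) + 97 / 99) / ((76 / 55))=13556885 / 684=19820.01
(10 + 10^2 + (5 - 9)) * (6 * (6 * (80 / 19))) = 305280 / 19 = 16067.37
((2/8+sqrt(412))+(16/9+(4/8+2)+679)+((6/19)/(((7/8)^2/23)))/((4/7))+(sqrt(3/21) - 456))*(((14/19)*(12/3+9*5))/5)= 98*sqrt(7)/95+1372*sqrt(103)/95+57275659/32490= 1912.17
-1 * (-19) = 19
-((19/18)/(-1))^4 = -1.24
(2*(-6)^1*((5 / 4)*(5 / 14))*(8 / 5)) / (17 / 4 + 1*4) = -80 / 77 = -1.04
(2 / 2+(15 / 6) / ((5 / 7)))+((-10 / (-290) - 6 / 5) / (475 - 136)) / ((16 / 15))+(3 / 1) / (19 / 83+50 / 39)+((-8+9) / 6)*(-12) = 1149452853 / 256444912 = 4.48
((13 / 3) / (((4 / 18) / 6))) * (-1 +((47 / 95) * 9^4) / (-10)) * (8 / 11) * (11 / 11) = -144760356 / 5225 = -27705.33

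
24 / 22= 12 / 11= 1.09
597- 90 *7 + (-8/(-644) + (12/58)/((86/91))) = -6578864/200767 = -32.77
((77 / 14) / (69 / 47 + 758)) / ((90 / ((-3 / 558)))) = -47 / 108642600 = -0.00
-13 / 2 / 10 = -13 / 20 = -0.65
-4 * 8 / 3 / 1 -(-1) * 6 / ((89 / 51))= -1930 / 267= -7.23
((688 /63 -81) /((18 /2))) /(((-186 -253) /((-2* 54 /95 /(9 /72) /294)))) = -14128 /25748667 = -0.00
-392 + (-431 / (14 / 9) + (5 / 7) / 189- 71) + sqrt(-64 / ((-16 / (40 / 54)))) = -738.35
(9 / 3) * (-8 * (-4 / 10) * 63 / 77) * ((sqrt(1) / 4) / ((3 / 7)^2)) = 588 / 55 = 10.69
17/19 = 0.89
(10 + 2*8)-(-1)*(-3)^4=107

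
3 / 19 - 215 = -4082 / 19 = -214.84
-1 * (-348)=348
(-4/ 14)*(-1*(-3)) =-6/ 7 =-0.86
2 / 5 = 0.40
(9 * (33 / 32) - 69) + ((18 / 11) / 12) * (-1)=-59.86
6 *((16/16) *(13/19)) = 78/19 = 4.11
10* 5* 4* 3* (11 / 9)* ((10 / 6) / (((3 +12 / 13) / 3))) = 934.64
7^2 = 49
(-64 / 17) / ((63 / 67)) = -4288 / 1071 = -4.00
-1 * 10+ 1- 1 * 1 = -10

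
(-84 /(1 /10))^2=705600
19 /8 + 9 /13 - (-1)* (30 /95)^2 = 118903 /37544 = 3.17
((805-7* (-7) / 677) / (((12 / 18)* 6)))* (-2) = -272517 / 677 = -402.54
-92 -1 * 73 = -165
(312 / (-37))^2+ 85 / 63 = 6249037 / 86247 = 72.46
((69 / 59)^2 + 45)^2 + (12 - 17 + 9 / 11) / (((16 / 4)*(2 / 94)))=2100.83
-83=-83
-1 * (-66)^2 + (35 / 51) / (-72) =-15995267 / 3672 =-4356.01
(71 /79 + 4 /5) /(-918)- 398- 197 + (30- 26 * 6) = -261442481 /362610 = -721.00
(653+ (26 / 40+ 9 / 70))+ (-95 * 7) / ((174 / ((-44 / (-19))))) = 7855223 / 12180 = 644.93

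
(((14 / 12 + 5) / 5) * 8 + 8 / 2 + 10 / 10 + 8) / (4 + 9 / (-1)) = -343 / 75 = -4.57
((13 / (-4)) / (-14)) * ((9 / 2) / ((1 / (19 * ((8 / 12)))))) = 741 / 56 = 13.23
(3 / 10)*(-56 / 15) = -28 / 25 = -1.12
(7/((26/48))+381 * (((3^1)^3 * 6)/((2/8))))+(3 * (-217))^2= 8719125/13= 670701.92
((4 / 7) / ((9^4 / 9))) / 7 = 4 / 35721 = 0.00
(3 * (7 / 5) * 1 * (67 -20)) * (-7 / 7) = -987 / 5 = -197.40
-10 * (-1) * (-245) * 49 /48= -60025 /24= -2501.04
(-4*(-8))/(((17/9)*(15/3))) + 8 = 968/85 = 11.39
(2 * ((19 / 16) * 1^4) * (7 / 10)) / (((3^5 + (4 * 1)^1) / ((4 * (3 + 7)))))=7 / 26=0.27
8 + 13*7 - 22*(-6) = 231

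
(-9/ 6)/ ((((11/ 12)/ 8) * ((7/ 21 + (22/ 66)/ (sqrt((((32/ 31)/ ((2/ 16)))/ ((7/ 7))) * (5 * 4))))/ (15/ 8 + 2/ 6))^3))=-3040.17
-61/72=-0.85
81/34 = 2.38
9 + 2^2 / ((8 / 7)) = 25 / 2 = 12.50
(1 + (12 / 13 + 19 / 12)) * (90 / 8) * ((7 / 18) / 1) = 19145 / 1248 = 15.34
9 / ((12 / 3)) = 9 / 4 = 2.25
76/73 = 1.04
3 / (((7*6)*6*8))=1 / 672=0.00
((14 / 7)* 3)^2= 36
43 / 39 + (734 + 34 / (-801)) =7654181 / 10413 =735.06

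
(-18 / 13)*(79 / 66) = -237 / 143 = -1.66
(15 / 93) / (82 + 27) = 5 / 3379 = 0.00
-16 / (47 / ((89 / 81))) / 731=-1424 / 2782917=-0.00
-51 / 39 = -17 / 13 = -1.31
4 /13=0.31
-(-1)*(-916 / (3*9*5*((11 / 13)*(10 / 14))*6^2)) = -0.31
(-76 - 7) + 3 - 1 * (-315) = 235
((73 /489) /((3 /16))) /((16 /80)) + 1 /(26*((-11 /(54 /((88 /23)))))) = 3.93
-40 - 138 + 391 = 213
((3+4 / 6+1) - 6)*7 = -28 / 3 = -9.33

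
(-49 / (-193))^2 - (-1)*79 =2945072 / 37249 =79.06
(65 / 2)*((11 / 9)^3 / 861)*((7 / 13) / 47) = 6655 / 8428698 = 0.00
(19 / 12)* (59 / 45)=2.08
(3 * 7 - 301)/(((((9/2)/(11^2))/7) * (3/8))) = -3794560/27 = -140539.26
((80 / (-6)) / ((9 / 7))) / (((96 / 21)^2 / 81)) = -5145 / 128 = -40.20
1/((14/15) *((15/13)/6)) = 39/7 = 5.57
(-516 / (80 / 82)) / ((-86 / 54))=3321 / 10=332.10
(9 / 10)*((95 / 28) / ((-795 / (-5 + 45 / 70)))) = 3477 / 207760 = 0.02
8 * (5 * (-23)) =-920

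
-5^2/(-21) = 1.19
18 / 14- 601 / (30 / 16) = -33521 / 105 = -319.25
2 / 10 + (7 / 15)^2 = 94 / 225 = 0.42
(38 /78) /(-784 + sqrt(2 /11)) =-81928 /131843673-19 *sqrt(22) /263687346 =-0.00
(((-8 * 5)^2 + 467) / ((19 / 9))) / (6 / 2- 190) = -18603 / 3553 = -5.24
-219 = -219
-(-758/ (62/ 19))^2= -51854401/ 961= -53958.79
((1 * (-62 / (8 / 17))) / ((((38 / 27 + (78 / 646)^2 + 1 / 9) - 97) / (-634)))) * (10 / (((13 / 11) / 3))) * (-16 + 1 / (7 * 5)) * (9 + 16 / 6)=4138549.85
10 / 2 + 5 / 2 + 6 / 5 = 87 / 10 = 8.70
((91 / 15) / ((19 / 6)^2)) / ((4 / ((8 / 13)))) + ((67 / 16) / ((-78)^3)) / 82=104598732697 / 1123815064320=0.09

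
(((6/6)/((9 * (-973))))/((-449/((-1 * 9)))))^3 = -1/83383005271258133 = -0.00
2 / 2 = 1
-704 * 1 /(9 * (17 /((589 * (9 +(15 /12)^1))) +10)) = -8500448 /1087011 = -7.82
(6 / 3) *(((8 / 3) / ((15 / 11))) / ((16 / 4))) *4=176 / 45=3.91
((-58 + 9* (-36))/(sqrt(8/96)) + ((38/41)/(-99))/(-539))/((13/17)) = 646/28441413-12988* sqrt(3)/13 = -1730.45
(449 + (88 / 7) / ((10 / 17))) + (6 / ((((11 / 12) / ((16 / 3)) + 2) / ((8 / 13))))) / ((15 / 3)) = 5954029 / 12649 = 470.71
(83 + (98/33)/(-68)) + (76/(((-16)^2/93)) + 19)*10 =9856547/17952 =549.05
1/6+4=25/6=4.17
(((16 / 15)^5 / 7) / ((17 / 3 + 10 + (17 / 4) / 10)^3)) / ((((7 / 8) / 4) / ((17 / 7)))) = 0.00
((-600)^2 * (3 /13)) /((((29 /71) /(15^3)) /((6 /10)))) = 155277000000 /377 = 411875331.56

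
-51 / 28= -1.82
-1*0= 0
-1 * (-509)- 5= 504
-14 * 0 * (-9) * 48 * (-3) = 0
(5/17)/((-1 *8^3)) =-5/8704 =-0.00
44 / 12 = 11 / 3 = 3.67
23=23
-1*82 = -82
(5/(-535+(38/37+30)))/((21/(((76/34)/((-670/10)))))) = 7030/446017593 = 0.00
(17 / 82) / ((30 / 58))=493 / 1230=0.40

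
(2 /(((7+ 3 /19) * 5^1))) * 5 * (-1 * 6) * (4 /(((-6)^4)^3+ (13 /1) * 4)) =-57 /18502650298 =-0.00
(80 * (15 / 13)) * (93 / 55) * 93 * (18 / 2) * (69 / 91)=1289046960 / 13013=99058.40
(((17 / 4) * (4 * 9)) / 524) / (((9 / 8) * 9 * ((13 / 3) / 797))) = 27098 / 5109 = 5.30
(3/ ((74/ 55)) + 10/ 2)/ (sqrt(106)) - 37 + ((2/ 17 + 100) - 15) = 535 * sqrt(106)/ 7844 + 818/ 17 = 48.82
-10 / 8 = -5 / 4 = -1.25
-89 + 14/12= -527/6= -87.83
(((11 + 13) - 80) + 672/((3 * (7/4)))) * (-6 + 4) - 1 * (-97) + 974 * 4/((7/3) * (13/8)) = 89227/91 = 980.52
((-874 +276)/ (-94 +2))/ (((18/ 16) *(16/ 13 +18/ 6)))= 676/ 495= 1.37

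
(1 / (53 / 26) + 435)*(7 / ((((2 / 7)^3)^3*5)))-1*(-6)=6519812036249 / 135680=48052859.94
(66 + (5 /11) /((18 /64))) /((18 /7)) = 23429 /891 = 26.30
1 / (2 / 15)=15 / 2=7.50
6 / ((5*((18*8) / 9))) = 3 / 40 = 0.08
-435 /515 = -87 /103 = -0.84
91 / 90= 1.01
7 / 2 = 3.50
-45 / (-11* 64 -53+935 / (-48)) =0.06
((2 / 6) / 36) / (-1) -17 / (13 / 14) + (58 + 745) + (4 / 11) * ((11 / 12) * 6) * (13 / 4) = 1110821 / 1404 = 791.18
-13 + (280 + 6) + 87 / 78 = 7127 / 26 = 274.12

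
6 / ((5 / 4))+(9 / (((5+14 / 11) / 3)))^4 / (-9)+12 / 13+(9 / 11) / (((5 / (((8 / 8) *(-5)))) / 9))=-7959655128 / 200086315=-39.78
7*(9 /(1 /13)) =819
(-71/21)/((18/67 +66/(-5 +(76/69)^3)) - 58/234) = 223289731587/1188360835333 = 0.19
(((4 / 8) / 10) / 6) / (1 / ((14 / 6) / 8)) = 7 / 2880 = 0.00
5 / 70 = 1 / 14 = 0.07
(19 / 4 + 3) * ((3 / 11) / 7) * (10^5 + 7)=9300651 / 308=30196.92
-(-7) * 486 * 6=20412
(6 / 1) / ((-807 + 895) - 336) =-3 / 124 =-0.02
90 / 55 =18 / 11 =1.64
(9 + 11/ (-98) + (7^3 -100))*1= 24685/ 98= 251.89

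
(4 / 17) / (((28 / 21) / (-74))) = -222 / 17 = -13.06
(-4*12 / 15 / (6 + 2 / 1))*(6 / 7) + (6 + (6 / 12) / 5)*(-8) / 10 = -914 / 175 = -5.22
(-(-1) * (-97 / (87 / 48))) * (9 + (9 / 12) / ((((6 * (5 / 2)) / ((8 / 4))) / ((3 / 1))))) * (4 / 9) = -221.20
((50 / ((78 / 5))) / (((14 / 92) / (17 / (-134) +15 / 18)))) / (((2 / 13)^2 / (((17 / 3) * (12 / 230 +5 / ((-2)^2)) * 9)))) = 234972725 / 5628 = 41750.66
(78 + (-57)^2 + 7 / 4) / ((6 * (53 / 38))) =252985 / 636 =397.78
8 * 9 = 72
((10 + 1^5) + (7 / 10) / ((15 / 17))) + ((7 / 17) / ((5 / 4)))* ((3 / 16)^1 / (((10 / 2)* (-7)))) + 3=75437 / 5100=14.79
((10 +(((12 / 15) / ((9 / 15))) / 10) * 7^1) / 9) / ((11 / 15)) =164 / 99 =1.66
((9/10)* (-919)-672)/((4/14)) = -104937/20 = -5246.85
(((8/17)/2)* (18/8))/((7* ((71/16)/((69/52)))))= 2484/109837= 0.02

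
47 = 47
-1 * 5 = -5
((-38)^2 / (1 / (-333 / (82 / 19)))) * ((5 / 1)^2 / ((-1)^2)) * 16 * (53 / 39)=-32281197600 / 533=-60565098.69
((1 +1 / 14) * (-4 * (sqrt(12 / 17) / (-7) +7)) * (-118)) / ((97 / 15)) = 53100 / 97 - 106200 * sqrt(51) / 80801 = 538.04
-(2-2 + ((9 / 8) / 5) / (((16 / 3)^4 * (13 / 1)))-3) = 102235431 / 34078720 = 3.00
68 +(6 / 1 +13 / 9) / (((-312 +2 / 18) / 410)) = 58.21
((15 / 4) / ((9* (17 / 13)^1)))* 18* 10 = 975 / 17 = 57.35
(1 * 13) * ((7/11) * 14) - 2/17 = 21636/187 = 115.70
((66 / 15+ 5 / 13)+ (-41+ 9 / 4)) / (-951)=8831 / 247260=0.04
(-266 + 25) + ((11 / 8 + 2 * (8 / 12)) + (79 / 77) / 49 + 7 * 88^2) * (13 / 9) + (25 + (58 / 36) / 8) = 127279400957 / 1629936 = 78088.59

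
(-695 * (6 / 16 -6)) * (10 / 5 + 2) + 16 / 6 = 93841 / 6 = 15640.17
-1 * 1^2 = -1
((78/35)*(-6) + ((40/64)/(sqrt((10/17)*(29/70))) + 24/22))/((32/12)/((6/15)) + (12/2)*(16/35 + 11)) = -7092/43549 + 525*sqrt(3451)/1836976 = -0.15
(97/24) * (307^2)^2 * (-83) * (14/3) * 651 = -108632832226135469/12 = -9052736018844622.42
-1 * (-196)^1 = 196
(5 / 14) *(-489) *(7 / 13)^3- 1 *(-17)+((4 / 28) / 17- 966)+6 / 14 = -510247121 / 522886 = -975.83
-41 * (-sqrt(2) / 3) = 41 * sqrt(2) / 3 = 19.33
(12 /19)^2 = 144 /361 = 0.40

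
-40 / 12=-10 / 3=-3.33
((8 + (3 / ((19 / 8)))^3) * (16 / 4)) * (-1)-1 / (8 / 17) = -2314875 / 54872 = -42.19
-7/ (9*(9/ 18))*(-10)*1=140/ 9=15.56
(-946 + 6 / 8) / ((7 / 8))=-7562 / 7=-1080.29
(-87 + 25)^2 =3844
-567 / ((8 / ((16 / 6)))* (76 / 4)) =-189 / 19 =-9.95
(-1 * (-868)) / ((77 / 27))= 3348 / 11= 304.36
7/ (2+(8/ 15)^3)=3.25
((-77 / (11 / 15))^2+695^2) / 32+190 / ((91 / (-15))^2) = 2046298025 / 132496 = 15444.22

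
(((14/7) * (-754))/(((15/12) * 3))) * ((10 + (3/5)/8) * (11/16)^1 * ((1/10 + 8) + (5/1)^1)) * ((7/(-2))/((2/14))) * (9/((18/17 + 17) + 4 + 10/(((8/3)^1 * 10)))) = 182370831643/508500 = 358644.70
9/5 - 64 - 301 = -1816/5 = -363.20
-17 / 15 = -1.13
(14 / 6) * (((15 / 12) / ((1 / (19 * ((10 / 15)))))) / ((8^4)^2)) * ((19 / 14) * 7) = 12635 / 603979776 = 0.00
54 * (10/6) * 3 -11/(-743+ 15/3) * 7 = 199337/738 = 270.10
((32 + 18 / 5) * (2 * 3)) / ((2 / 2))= 1068 / 5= 213.60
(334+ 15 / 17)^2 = 32410249 / 289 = 112146.19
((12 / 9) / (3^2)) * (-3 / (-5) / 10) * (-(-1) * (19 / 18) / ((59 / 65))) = 247 / 23895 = 0.01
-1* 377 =-377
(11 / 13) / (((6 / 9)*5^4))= 33 / 16250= 0.00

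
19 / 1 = 19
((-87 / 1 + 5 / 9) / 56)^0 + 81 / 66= 49 / 22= 2.23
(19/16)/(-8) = -19/128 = -0.15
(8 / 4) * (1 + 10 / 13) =46 / 13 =3.54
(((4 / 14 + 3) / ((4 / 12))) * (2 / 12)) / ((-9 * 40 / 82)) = -943 / 2520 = -0.37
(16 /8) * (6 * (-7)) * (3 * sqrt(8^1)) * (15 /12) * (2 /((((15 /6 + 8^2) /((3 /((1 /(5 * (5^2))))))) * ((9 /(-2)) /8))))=240000 * sqrt(2) /19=17863.75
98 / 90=1.09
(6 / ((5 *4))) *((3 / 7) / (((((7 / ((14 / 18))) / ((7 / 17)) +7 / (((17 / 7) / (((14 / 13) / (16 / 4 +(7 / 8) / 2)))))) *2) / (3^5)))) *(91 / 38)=3122775747 / 1882941800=1.66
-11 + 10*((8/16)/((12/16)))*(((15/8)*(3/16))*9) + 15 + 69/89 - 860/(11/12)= -28580935/31328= -912.31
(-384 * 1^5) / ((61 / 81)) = -31104 / 61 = -509.90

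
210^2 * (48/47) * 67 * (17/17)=141825600/47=3017565.96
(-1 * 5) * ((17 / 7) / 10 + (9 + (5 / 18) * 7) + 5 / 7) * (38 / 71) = -142462 / 4473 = -31.85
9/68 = 0.13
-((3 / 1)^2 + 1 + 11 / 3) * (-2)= 82 / 3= 27.33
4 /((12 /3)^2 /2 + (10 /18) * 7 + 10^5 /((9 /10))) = 4 /111123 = 0.00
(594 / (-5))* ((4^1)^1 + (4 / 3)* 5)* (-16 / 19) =101376 / 95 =1067.12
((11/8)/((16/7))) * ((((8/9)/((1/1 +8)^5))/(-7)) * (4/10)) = -11/21257640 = -0.00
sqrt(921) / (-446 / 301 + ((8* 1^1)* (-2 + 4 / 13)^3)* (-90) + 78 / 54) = 5951673* sqrt(921) / 20768489143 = 0.01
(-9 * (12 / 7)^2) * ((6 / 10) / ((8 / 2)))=-972 / 245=-3.97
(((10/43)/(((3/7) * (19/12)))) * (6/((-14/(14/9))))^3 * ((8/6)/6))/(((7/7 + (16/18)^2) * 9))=-896/639711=-0.00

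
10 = 10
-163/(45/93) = -5053/15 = -336.87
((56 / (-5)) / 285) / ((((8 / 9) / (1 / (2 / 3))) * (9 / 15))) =-21 / 190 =-0.11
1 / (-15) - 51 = -766 / 15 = -51.07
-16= -16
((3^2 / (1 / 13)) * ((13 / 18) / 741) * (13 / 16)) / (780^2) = 1 / 6566400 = 0.00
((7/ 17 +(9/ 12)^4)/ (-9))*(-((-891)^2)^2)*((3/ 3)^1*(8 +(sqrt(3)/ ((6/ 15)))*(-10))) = 221916986289801/ 544-5547924657245025*sqrt(3)/ 4352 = -1800080765761.52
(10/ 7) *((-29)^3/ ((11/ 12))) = -2926680/ 77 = -38008.83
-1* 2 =-2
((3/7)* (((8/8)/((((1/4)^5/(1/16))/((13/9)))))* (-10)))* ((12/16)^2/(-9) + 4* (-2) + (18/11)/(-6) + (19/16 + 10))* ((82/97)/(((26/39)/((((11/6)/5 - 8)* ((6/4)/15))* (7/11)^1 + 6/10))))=-201744764/1232385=-163.70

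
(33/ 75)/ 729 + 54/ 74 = 492482/ 674325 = 0.73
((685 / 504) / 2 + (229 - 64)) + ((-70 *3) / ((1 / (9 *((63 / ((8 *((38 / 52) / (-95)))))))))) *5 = 9752000005 / 1008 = 9674603.18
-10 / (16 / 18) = -45 / 4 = -11.25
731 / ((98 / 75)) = 54825 / 98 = 559.44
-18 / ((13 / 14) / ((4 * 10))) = -10080 / 13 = -775.38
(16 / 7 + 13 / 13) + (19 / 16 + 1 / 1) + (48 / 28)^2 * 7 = 2917 / 112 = 26.04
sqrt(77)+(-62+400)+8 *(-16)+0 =sqrt(77)+210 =218.77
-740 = -740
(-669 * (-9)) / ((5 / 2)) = 12042 / 5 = 2408.40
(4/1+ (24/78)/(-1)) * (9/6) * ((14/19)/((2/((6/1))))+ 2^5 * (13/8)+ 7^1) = 83736/247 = 339.01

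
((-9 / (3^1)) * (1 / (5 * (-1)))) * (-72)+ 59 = 79 / 5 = 15.80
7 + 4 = 11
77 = 77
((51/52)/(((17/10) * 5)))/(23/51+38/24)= 306/5395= 0.06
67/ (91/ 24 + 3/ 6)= 1608/ 103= 15.61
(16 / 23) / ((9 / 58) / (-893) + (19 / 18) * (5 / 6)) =44750016 / 56573767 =0.79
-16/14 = -8/7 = -1.14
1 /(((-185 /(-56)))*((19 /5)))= 56 /703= 0.08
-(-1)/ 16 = 1/ 16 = 0.06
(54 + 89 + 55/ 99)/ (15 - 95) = -323/ 180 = -1.79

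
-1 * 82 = -82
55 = 55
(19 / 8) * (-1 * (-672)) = 1596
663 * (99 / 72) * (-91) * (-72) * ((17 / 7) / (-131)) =-14505777 / 131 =-110731.12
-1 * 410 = -410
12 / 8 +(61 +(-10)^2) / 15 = 367 / 30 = 12.23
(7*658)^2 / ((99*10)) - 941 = 10141823 / 495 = 20488.53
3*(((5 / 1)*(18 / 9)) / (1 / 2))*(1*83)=4980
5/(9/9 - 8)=-5/7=-0.71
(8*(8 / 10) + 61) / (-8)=-337 / 40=-8.42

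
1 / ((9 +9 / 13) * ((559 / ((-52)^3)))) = -70304 / 2709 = -25.95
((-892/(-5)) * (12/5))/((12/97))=3460.96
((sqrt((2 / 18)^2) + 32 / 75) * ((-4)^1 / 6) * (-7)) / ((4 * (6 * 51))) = 847 / 413100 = 0.00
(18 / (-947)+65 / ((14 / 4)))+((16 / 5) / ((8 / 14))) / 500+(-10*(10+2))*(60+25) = -42182963597 / 4143125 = -10181.44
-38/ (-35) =38/ 35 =1.09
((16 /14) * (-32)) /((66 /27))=-1152 /77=-14.96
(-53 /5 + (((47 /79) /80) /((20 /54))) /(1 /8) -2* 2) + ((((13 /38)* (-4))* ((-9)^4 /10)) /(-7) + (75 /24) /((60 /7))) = 2879389553 /25216800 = 114.19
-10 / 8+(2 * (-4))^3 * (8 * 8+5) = -141317 / 4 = -35329.25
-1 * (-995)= 995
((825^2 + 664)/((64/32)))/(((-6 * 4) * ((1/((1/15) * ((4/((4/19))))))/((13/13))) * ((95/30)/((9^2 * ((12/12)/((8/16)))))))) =-18394803/20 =-919740.15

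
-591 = -591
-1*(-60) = 60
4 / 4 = 1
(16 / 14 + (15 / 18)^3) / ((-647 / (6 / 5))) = -2603 / 815220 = -0.00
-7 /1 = -7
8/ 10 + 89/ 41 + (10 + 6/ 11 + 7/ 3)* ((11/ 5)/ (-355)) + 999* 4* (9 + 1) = 39962.89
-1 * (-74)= 74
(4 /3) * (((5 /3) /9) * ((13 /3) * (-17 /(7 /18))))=-8840 /189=-46.77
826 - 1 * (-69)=895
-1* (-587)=587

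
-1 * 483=-483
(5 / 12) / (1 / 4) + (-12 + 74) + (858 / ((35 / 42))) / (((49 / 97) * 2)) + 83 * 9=1344874 / 735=1829.76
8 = 8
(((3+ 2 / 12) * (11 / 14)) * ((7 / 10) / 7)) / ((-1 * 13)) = -209 / 10920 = -0.02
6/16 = 3/8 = 0.38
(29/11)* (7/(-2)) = -203/22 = -9.23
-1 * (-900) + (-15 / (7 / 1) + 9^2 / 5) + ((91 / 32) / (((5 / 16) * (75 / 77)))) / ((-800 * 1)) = 3838990951 / 4200000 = 914.05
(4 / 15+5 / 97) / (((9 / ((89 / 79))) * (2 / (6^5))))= 154.87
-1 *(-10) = 10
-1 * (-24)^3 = 13824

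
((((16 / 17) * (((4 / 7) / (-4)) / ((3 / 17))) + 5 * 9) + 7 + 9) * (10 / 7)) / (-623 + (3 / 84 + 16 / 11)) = -22264 / 160797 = -0.14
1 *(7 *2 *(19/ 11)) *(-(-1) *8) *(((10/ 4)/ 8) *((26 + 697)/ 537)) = 160265/ 1969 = 81.39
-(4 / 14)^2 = -4 / 49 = -0.08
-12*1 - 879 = -891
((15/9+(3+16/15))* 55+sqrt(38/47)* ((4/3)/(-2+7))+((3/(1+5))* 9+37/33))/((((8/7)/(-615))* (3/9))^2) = 11119815* sqrt(1786)/752+1177755205725/1408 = 837098781.98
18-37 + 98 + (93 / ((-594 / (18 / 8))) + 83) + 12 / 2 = 14753 / 88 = 167.65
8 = 8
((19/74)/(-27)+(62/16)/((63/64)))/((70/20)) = 54923/48951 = 1.12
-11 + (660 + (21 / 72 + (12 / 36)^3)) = 140255 / 216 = 649.33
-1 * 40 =-40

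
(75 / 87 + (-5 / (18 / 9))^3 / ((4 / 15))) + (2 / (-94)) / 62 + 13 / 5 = -55.13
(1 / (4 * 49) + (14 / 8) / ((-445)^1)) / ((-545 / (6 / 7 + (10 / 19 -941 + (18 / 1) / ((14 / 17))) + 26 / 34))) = 248799 / 126442834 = 0.00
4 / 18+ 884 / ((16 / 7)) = 13931 / 36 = 386.97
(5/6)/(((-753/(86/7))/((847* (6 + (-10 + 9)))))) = -130075/2259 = -57.58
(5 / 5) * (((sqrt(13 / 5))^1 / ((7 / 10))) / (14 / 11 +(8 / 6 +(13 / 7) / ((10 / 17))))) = 660 * sqrt(65) / 13313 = 0.40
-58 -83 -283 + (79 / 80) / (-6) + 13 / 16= -203209 / 480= -423.35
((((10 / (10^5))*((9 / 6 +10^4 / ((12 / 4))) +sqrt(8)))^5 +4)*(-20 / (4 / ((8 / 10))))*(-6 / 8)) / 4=801442125328749029*sqrt(2) / 86400000000000000000000 +3113607229554042953191049 / 1036800000000000000000000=3.00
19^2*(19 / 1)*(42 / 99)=96026 / 33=2909.88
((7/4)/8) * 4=0.88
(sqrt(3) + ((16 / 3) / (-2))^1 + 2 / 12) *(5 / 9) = -25 / 18 + 5 *sqrt(3) / 9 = -0.43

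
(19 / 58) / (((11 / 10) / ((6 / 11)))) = 570 / 3509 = 0.16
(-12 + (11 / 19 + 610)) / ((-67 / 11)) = -125103 / 1273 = -98.27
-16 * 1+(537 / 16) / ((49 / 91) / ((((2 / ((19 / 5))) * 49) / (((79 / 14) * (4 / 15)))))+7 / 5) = 8148359 / 1094176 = 7.45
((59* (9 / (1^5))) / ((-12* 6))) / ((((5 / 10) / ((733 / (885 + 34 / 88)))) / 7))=-3330019 / 38957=-85.48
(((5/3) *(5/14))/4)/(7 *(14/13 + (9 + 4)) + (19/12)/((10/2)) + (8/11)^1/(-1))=17875/11787118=0.00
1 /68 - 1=-67 /68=-0.99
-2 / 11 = -0.18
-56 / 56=-1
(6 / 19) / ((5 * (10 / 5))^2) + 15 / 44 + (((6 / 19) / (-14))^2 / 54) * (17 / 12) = 120511453 / 350242200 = 0.34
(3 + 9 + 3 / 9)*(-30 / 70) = -37 / 7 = -5.29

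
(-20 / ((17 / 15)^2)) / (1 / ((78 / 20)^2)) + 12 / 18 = -204757 / 867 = -236.17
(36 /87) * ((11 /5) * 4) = 528 /145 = 3.64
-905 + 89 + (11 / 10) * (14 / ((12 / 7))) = -48421 / 60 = -807.02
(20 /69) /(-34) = -10 /1173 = -0.01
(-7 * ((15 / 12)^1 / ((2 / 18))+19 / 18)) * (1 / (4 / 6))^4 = -27909 / 64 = -436.08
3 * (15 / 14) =45 / 14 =3.21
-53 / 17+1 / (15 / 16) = -2.05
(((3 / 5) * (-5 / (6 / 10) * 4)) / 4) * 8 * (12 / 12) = -40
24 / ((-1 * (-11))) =24 / 11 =2.18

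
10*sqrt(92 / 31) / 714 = 10*sqrt(713) / 11067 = 0.02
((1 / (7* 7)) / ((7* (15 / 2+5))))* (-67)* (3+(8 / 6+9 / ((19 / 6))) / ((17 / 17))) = -54806 / 488775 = -0.11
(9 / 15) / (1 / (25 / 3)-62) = -15 / 1547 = -0.01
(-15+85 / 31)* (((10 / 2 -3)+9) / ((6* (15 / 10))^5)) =-4180 / 1830519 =-0.00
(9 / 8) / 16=9 / 128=0.07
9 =9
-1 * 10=-10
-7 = -7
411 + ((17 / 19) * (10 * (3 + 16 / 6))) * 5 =37877 / 57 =664.51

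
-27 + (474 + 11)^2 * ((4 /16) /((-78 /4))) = -3042.71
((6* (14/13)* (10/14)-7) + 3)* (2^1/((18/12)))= 32/39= 0.82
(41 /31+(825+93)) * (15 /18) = 142495 /186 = 766.10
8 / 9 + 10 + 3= 125 / 9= 13.89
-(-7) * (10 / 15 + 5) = 119 / 3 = 39.67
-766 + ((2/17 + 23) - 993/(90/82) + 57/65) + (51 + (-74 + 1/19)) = -105165181/62985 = -1669.69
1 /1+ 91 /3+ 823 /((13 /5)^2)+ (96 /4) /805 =153.11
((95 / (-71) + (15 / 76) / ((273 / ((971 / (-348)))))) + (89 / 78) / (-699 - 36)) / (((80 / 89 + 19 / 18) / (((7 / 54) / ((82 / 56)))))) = -2142368748953 / 35254453274820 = -0.06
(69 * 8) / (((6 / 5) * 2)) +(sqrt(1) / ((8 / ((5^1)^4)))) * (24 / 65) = 3365 / 13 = 258.85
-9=-9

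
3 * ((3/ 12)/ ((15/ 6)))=3/ 10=0.30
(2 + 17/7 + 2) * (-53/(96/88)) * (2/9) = -2915/42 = -69.40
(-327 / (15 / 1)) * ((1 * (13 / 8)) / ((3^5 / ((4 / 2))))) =-1417 / 4860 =-0.29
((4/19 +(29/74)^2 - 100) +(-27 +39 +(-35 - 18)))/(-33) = 1330211/312132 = 4.26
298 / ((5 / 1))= 298 / 5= 59.60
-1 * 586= -586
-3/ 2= -1.50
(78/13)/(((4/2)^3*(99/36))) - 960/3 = -3517/11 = -319.73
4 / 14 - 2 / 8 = 1 / 28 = 0.04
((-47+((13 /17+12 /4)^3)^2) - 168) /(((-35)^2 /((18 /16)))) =571769094609 /236548176200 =2.42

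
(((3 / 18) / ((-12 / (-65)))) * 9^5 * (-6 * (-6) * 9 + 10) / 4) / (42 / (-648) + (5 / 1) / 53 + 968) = 101915326305 / 22164004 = 4598.24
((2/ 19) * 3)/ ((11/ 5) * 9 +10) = 30/ 2831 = 0.01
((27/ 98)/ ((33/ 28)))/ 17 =18/ 1309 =0.01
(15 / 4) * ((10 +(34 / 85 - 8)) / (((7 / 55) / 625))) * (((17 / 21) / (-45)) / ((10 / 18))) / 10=-14025 / 98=-143.11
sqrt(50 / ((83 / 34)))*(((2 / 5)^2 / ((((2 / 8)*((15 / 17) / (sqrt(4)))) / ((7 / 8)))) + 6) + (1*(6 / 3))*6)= 87.21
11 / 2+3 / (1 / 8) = 59 / 2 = 29.50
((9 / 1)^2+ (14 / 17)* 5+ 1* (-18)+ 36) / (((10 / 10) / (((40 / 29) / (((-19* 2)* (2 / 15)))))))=-262950 / 9367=-28.07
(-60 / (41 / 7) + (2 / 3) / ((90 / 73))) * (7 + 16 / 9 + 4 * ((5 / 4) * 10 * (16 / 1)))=-390933253 / 49815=-7847.70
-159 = -159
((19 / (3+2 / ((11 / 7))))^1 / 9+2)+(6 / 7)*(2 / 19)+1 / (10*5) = 7325809 / 2812950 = 2.60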